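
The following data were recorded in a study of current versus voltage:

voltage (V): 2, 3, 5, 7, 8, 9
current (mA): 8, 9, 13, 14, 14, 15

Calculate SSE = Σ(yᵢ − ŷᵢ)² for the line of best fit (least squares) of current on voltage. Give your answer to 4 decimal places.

3.5000

n = 6, Σx = 34, Σy = 73, Σxy = 453, Σx² = 232, Σy² = 931
Sxx = Σx² − (Σx)²/n = 232 − 192.666667 = 39.333333
Sxy = Σxy − (Σx)(Σy)/n = 453 − 413.666667 = 39.333333
Syy = Σy² − (Σy)²/n = 931 − 888.166667 = 42.833333
b = Sxy/Sxx = 39.333333/39.333333 = 1
SSE = Syy − b·Sxy = 42.833333 − 1·39.333333 = 3.5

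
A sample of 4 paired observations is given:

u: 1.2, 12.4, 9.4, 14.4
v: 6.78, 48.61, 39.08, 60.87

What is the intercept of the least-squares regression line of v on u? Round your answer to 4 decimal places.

1.6723

n = 4, Σx = 37.4, Σy = 155.34, Σxy = 1854.78, Σx² = 450.92
Sxx = Σx² − (Σx)²/n = 450.92 − 349.69 = 101.23
Sxy = Σxy − (Σx)(Σy)/n = 1854.78 − 1452.429 = 402.351
b = Sxy/Sxx = 402.351/101.23 = 3.974622
a = ȳ − b·x̄ = 38.835 − 3.974622·9.35 = 1.672283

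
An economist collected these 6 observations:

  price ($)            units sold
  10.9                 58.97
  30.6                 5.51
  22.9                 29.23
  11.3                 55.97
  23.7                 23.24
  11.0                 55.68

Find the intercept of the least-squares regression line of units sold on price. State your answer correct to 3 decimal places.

85.807

n = 6, Σx = 110.4, Σy = 228.6, Σxy = 3276.475, Σx² = 2389.96
Sxx = Σx² − (Σx)²/n = 2389.96 − 2031.36 = 358.6
Sxy = Σxy − (Σx)(Σy)/n = 3276.475 − 4206.24 = -929.765
b = Sxy/Sxx = -929.765/358.6 = -2.592764
a = ȳ − b·x̄ = 38.1 − (-2.592764)·18.4 = 85.806849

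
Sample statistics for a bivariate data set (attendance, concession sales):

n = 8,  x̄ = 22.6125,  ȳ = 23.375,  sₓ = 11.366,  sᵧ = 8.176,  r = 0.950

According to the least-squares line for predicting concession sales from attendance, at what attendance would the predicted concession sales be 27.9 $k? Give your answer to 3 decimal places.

b = r · sᵧ/sₓ = 0.95 · 8.176/11.366 = 0.683371
a = ȳ − b·x̄ = 23.375 − 0.683371·22.6125 = 7.922263
Set a + b·x = 27.9: x = (27.9 − 7.922263) / 0.683371 = 29.234082

29.234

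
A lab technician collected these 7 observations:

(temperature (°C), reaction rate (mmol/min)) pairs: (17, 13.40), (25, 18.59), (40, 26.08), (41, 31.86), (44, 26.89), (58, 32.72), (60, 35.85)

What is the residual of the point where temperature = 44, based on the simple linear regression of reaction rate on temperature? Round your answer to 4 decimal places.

n = 7, Σx = 285, Σy = 185.39, Σxy = 8273.93, Σx² = 13095
Sxx = Σx² − (Σx)²/n = 13095 − 11603.571429 = 1491.428571
Sxy = Σxy − (Σx)(Σy)/n = 8273.93 − 7548.021429 = 725.908571
b = Sxy/Sxx = 725.908571/1491.428571 = 0.486720
a = ȳ − b·x̄ = 26.484286 − 0.486720·40.714286 = 6.667816
ŷ(44) = 6.667816 + 0.486720·44 = 28.083510
residual = y − ŷ = 26.89 − 28.083510 = -1.193510

-1.1935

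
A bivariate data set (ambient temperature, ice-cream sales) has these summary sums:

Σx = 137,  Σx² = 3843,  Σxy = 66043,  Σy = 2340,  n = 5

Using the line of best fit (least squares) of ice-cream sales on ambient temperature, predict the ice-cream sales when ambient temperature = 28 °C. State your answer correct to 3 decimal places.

Sxx = Σx² − (Σx)²/n = 3843 − 3753.8 = 89.2
Sxy = Σxy − (Σx)(Σy)/n = 66043 − 64116 = 1927
b = Sxy/Sxx = 1927/89.2 = 21.603139
a = ȳ − b·x̄ = 468 − 21.603139·27.4 = -123.926009
ŷ(28) = a + b·28 = -123.926009 + 21.603139·28 = 480.961883

480.962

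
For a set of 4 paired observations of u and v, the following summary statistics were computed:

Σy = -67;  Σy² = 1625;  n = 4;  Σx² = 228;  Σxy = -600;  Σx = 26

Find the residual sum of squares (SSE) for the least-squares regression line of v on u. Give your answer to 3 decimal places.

Sxx = Σx² − (Σx)²/n = 228 − 169 = 59
Sxy = Σxy − (Σx)(Σy)/n = -600 − (-435.5) = -164.5
Syy = Σy² − (Σy)²/n = 1625 − 1122.25 = 502.75
b = Sxy/Sxx = -164.5/59 = -2.788136
SSE = Syy − b·Sxy = 502.75 − (-2.788136)·(-164.5) = 44.101695

44.102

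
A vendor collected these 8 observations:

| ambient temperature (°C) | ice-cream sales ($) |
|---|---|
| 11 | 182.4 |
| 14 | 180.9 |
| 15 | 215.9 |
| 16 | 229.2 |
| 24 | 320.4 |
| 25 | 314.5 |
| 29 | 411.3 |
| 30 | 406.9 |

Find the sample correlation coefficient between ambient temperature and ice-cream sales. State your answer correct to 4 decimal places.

0.9843

n = 8, Σx = 164, Σy = 2261.5, Σxy = 51131.5, Σx² = 3740, Σy² = 701441.73
Sxx = Σx² − (Σx)²/n = 3740 − 3362 = 378
Sxy = Σxy − (Σx)(Σy)/n = 51131.5 − 46360.75 = 4770.75
Syy = Σy² − (Σy)²/n = 701441.73 − 639297.78125 = 62143.94875
r = Sxy/√(Sxx·Syy) = 4770.75/√(23490412.6275) = 4770.75/4846.690895 = 0.984331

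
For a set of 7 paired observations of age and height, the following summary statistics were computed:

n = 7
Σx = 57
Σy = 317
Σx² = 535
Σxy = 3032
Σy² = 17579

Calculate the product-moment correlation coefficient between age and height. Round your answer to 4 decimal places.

Sxx = Σx² − (Σx)²/n = 535 − 464.142857 = 70.857143
Sxy = Σxy − (Σx)(Σy)/n = 3032 − 2581.285714 = 450.714286
Syy = Σy² − (Σy)²/n = 17579 − 14355.571429 = 3223.428571
r = Sxy/√(Sxx·Syy) = 450.714286/√(228402.938776) = 450.714286/477.915200 = 0.943084

0.9431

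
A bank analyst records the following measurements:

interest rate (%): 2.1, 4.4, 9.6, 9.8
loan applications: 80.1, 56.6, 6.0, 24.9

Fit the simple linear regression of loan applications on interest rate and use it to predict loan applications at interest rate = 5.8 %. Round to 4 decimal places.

47.4860

n = 4, Σx = 25.9, Σy = 167.6, Σxy = 718.87, Σx² = 211.97
Sxx = Σx² − (Σx)²/n = 211.97 − 167.7025 = 44.2675
Sxy = Σxy − (Σx)(Σy)/n = 718.87 − 1085.21 = -366.34
b = Sxy/Sxx = -366.34/44.2675 = -8.275597
a = ȳ − b·x̄ = 41.9 − (-8.275597)·6.475 = 95.484492
ŷ(5.8) = a + b·5.8 = 95.484492 + (-8.275597)·5.8 = 47.486028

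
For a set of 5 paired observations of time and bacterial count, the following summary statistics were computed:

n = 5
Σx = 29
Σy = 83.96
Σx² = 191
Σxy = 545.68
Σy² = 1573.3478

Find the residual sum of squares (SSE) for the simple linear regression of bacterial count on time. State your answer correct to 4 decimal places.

Sxx = Σx² − (Σx)²/n = 191 − 168.2 = 22.8
Sxy = Σxy − (Σx)(Σy)/n = 545.68 − 486.968 = 58.712
Syy = Σy² − (Σy)²/n = 1573.3478 − 1409.85632 = 163.49148
b = Sxy/Sxx = 58.712/22.8 = 2.575088
SSE = Syy − b·Sxy = 163.49148 − 2.575088·58.712 = 12.302930

12.3029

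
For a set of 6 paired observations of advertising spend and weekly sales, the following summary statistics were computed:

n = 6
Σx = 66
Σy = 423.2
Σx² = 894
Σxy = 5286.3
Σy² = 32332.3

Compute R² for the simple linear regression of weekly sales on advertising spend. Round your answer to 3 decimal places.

Sxx = Σx² − (Σx)²/n = 894 − 726 = 168
Sxy = Σxy − (Σx)(Σy)/n = 5286.3 − 4655.2 = 631.1
Syy = Σy² − (Σy)²/n = 32332.3 − 29849.706667 = 2482.593333
R² = Sxy²/(Sxx·Syy) = (631.1)²/(168·2482.593333) = 0.954952

0.955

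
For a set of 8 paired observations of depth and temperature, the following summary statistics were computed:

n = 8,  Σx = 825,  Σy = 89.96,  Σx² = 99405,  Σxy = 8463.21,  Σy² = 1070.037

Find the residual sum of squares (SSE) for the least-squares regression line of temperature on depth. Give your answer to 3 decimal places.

12.198

Sxx = Σx² − (Σx)²/n = 99405 − 85078.125 = 14326.875
Sxy = Σxy − (Σx)(Σy)/n = 8463.21 − 9277.125 = -813.915
Syy = Σy² − (Σy)²/n = 1070.037 − 1011.6002 = 58.4368
b = Sxy/Sxx = -813.915/14326.875 = -0.056810
SSE = Syy − b·Sxy = 58.4368 − (-0.056810)·(-813.915) = 12.197992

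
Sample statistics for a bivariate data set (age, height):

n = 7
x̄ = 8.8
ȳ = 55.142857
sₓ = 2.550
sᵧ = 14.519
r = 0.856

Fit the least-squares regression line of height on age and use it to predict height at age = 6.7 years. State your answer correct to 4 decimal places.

44.9078

b = r · sᵧ/sₓ = 0.856 · 14.519/2.55 = 4.873829
a = ȳ − b·x̄ = 55.142857 − 4.873829·8.8 = 12.253162
ŷ(6.7) = a + b·6.7 = 12.253162 + 4.873829·6.7 = 44.907816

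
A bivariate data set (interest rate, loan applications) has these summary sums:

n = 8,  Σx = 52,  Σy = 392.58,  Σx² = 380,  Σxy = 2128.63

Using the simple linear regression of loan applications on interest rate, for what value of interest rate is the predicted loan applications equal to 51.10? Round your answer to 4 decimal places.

Sxx = Σx² − (Σx)²/n = 380 − 338 = 42
Sxy = Σxy − (Σx)(Σy)/n = 2128.63 − 2551.77 = -423.14
b = Sxy/Sxx = -423.14/42 = -10.074762
a = ȳ − b·x̄ = 49.0725 − (-10.074762)·6.5 = 114.558452
Set a + b·x = 51.10: x = (51.10 − 114.558452) / (-10.074762) = 6.298755

6.2988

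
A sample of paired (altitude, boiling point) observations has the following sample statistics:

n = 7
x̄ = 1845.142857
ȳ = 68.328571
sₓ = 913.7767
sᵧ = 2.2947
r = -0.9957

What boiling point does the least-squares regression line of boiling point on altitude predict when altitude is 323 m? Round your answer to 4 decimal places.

b = r · sᵧ/sₓ = -0.9957 · 2.2947/913.7767 = -0.002500
a = ȳ − b·x̄ = 68.328571 − (-0.002500)·1845.142857 = 72.942218
ŷ(323) = a + b·323 = 72.942218 + (-0.002500)·323 = 72.134580

72.1346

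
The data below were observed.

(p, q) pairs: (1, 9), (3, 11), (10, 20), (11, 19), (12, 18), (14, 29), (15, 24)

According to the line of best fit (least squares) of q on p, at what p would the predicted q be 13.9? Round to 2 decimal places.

n = 7, Σx = 66, Σy = 130, Σxy = 1433, Σx² = 796
Sxx = Σx² − (Σx)²/n = 796 − 622.285714 = 173.714286
Sxy = Σxy − (Σx)(Σy)/n = 1433 − 1225.714286 = 207.285714
b = Sxy/Sxx = 207.285714/173.714286 = 1.193257
a = ȳ − b·x̄ = 18.571429 − 1.193257·9.428571 = 7.320724
Set a + b·x = 13.9: x = (13.9 − 7.320724) / 1.193257 = 5.513715

5.51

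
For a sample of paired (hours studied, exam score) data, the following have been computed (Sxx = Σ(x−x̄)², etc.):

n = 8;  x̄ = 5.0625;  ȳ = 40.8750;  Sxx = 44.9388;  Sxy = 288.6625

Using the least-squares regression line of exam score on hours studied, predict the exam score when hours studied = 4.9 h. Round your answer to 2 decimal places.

b = Sxy/Sxx = 288.6625/44.9388 = 6.423458
a = ȳ − b·x̄ = 40.875 − 6.423458·5.0625 = 8.356243
ŷ(4.9) = a + b·4.9 = 8.356243 + 6.423458·4.9 = 39.831188

39.83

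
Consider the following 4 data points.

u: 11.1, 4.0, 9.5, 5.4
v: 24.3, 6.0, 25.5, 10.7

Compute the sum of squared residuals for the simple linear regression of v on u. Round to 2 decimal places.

17.17

n = 4, Σx = 30, Σy = 66.5, Σxy = 593.76, Σx² = 258.62, Σy² = 1391.23
Sxx = Σx² − (Σx)²/n = 258.62 − 225 = 33.62
Sxy = Σxy − (Σx)(Σy)/n = 593.76 − 498.75 = 95.01
Syy = Σy² − (Σy)²/n = 1391.23 − 1105.5625 = 285.6675
b = Sxy/Sxx = 95.01/33.62 = 2.825996
SSE = Syy − b·Sxy = 285.6675 − 2.825996·95.01 = 17.169579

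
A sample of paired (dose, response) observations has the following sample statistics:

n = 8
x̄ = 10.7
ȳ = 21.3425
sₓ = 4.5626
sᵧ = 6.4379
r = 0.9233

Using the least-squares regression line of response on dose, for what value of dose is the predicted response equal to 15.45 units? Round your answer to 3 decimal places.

b = r · sᵧ/sₓ = 0.9233 · 6.4379/4.5626 = 1.302791
a = ȳ − b·x̄ = 21.3425 − 1.302791·10.7 = 7.402639
Set a + b·x = 15.45: x = (15.45 − 7.402639) / 1.302791 = 6.177017

6.177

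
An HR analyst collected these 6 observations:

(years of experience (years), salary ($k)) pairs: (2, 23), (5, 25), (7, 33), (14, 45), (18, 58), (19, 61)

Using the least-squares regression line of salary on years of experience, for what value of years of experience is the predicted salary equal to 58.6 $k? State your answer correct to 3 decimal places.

18.628

n = 6, Σx = 65, Σy = 245, Σxy = 3235, Σx² = 959
Sxx = Σx² − (Σx)²/n = 959 − 704.166667 = 254.833333
Sxy = Σxy − (Σx)(Σy)/n = 3235 − 2654.166667 = 580.833333
b = Sxy/Sxx = 580.833333/254.833333 = 2.279267
a = ȳ − b·x̄ = 40.833333 − 2.279267·10.833333 = 16.141269
Set a + b·x = 58.6: x = (58.6 − 16.141269) / 2.279267 = 18.628235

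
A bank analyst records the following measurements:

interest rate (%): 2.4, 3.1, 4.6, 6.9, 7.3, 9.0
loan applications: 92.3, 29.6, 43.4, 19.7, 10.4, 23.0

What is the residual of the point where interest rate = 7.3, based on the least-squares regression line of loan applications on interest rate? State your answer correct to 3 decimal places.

n = 6, Σx = 33.3, Σy = 218.4, Σxy = 931.77, Σx² = 218.43
Sxx = Σx² − (Σx)²/n = 218.43 − 184.815 = 33.615
Sxy = Σxy − (Σx)(Σy)/n = 931.77 − 1212.12 = -280.35
b = Sxy/Sxx = -280.35/33.615 = -8.340027
a = ȳ − b·x̄ = 36.4 − (-8.340027)·5.55 = 82.687149
ŷ(7.3) = 82.687149 + (-8.340027)·7.3 = 21.804953
residual = y − ŷ = 10.4 − 21.804953 = -11.404953

-11.405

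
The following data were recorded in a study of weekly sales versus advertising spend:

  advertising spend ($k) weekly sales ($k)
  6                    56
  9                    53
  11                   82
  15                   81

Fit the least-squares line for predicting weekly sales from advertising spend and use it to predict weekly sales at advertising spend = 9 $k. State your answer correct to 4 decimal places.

n = 4, Σx = 41, Σy = 272, Σxy = 2930, Σx² = 463
Sxx = Σx² − (Σx)²/n = 463 − 420.25 = 42.75
Sxy = Σxy − (Σx)(Σy)/n = 2930 − 2788 = 142
b = Sxy/Sxx = 142/42.75 = 3.321637
a = ȳ − b·x̄ = 68 − 3.321637·10.25 = 33.953216
ŷ(9) = a + b·9 = 33.953216 + 3.321637·9 = 63.847953

63.8480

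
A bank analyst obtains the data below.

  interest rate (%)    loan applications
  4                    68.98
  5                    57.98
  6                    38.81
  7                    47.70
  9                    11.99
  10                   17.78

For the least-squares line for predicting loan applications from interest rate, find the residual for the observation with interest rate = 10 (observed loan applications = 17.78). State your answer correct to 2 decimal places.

n = 6, Σx = 41, Σy = 243.24, Σxy = 1418.29, Σx² = 307
Sxx = Σx² − (Σx)²/n = 307 − 280.166667 = 26.833333
Sxy = Σxy − (Σx)(Σy)/n = 1418.29 − 1662.14 = -243.85
b = Sxy/Sxx = -243.85/26.833333 = -9.087578
a = ȳ − b·x̄ = 40.54 − (-9.087578)·6.833333 = 102.638447
ŷ(10) = 102.638447 + (-9.087578)·10 = 11.762671
residual = y − ŷ = 17.78 − 11.762671 = 6.017329

6.02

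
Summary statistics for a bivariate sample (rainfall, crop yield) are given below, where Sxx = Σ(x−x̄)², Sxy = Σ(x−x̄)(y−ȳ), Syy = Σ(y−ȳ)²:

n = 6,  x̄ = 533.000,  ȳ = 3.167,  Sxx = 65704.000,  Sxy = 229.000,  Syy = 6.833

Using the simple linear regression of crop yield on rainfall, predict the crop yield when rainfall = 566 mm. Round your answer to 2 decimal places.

3.28

b = Sxy/Sxx = 229/65704 = 0.003485
a = ȳ − b·x̄ = 3.167 − 0.003485·533 = 1.309320
ŷ(566) = a + b·566 = 1.309320 + 0.003485·566 = 3.282016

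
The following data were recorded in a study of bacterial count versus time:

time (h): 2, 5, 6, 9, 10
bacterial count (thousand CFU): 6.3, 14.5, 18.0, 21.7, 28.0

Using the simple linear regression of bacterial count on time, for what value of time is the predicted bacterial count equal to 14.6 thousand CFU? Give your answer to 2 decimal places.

n = 5, Σx = 32, Σy = 88.5, Σxy = 668.4, Σx² = 246
Sxx = Σx² − (Σx)²/n = 246 − 204.8 = 41.2
Sxy = Σxy − (Σx)(Σy)/n = 668.4 − 566.4 = 102
b = Sxy/Sxx = 102/41.2 = 2.475728
a = ȳ − b·x̄ = 17.7 − 2.475728·6.4 = 1.855340
Set a + b·x = 14.6: x = (14.6 − 1.855340) / 2.475728 = 5.147843

5.15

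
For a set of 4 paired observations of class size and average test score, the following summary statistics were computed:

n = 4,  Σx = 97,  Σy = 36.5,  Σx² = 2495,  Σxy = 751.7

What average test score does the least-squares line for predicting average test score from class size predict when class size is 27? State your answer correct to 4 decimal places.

Sxx = Σx² − (Σx)²/n = 2495 − 2352.25 = 142.75
Sxy = Σxy − (Σx)(Σy)/n = 751.7 − 885.125 = -133.425
b = Sxy/Sxx = -133.425/142.75 = -0.934676
a = ȳ − b·x̄ = 9.125 − (-0.934676)·24.25 = 31.790893
ŷ(27) = a + b·27 = 31.790893 + (-0.934676)·27 = 6.554641

6.5546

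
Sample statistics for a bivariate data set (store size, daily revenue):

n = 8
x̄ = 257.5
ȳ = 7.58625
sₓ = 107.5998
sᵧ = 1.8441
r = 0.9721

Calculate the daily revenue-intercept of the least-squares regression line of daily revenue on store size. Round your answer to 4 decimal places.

b = r · sᵧ/sₓ = 0.9721 · 1.8441/107.5998 = 0.016660
a = ȳ − b·x̄ = 7.58625 − 0.016660·257.5 = 3.296212

3.2962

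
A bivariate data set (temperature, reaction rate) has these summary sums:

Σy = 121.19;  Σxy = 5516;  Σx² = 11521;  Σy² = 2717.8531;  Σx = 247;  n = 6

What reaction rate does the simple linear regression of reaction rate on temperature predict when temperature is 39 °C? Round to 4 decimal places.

Sxx = Σx² − (Σx)²/n = 11521 − 10168.166667 = 1352.833333
Sxy = Σxy − (Σx)(Σy)/n = 5516 − 4988.988333 = 527.011667
b = Sxy/Sxx = 527.011667/1352.833333 = 0.389561
a = ȳ − b·x̄ = 20.198333 − 0.389561·41.166667 = 4.161388
ŷ(39) = a + b·39 = 4.161388 + 0.389561·39 = 19.354284

19.3543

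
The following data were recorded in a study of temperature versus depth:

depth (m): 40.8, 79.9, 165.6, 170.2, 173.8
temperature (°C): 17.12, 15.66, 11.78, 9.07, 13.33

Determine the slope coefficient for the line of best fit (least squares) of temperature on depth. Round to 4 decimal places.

n = 5, Σx = 630.3, Σy = 66.96, Σxy = 7760.966, Σx² = 94646.49
Sxx = Σx² − (Σx)²/n = 94646.49 − 79455.618 = 15190.872
Sxy = Σxy − (Σx)(Σy)/n = 7760.966 − 8440.9776 = -680.0116
b = Sxy/Sxx = -680.0116/15190.872 = -0.044764

-0.0448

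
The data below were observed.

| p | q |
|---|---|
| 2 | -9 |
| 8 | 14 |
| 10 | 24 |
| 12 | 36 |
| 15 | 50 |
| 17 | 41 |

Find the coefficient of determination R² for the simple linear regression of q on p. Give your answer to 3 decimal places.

n = 6, Σx = 64, Σy = 156, Σxy = 2213, Σx² = 826, Σy² = 6330
Sxx = Σx² − (Σx)²/n = 826 − 682.666667 = 143.333333
Sxy = Σxy − (Σx)(Σy)/n = 2213 − 1664 = 549
Syy = Σy² − (Σy)²/n = 6330 − 4056 = 2274
R² = Sxy²/(Sxx·Syy) = (549)²/(143.333333·2274) = 0.924713

0.925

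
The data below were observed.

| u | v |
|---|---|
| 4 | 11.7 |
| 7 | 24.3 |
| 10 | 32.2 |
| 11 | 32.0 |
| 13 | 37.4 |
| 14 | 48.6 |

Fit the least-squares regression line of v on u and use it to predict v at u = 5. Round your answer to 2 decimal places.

n = 6, Σx = 59, Σy = 186.2, Σxy = 2057.5, Σx² = 651
Sxx = Σx² − (Σx)²/n = 651 − 580.166667 = 70.833333
Sxy = Σxy − (Σx)(Σy)/n = 2057.5 − 1830.966667 = 226.533333
b = Sxy/Sxx = 226.533333/70.833333 = 3.198118
a = ȳ − b·x̄ = 31.033333 − 3.198118·9.833333 = -0.414824
ŷ(5) = a + b·5 = -0.414824 + 3.198118·5 = 15.575765

15.58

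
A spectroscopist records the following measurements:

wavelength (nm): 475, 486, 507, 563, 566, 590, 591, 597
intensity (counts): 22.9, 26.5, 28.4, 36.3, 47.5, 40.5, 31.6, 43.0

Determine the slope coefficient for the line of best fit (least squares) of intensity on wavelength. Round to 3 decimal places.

n = 8, Σx = 4375, Σy = 276.7, Σxy = 153718.8, Σx² = 2409985
Sxx = Σx² − (Σx)²/n = 2409985 − 2392578.125 = 17406.875
Sxy = Σxy − (Σx)(Σy)/n = 153718.8 − 151320.3125 = 2398.4875
b = Sxy/Sxx = 2398.4875/17406.875 = 0.137790

0.138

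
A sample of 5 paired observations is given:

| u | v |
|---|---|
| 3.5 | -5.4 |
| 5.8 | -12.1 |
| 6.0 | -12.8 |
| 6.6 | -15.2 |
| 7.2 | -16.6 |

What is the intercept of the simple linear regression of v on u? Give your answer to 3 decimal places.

n = 5, Σx = 29.1, Σy = -62.1, Σxy = -385.72, Σx² = 177.29
Sxx = Σx² − (Σx)²/n = 177.29 − 169.362 = 7.928
Sxy = Σxy − (Σx)(Σy)/n = -385.72 − (-361.422) = -24.298
b = Sxy/Sxx = -24.298/7.928 = -3.064834
a = ȳ − b·x̄ = -12.42 − (-3.064834)·5.82 = 5.417331

5.417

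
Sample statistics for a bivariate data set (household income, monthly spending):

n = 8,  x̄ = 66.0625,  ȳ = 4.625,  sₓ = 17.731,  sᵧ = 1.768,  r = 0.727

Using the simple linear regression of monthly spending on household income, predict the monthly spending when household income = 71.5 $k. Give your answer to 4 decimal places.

b = r · sᵧ/sₓ = 0.727 · 1.768/17.731 = 0.072491
a = ȳ − b·x̄ = 4.625 − 0.072491·66.0625 = -0.163930
ŷ(71.5) = a + b·71.5 = -0.163930 + 0.072491·71.5 = 5.019169

5.0192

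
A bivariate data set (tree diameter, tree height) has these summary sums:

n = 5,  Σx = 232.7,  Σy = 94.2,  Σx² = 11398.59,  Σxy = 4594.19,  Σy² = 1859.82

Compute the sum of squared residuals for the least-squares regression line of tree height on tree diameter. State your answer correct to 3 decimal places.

Sxx = Σx² − (Σx)²/n = 11398.59 − 10829.858 = 568.732
Sxy = Σxy − (Σx)(Σy)/n = 4594.19 − 4384.068 = 210.122
Syy = Σy² − (Σy)²/n = 1859.82 − 1774.728 = 85.092
b = Sxy/Sxx = 210.122/568.732 = 0.369457
SSE = Syy − b·Sxy = 85.092 − 0.369457·210.122 = 7.460963

7.461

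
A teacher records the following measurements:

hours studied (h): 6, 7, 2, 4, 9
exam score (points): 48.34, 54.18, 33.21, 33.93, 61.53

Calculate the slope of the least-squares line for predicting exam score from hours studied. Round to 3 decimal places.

n = 5, Σx = 28, Σy = 231.19, Σxy = 1425.21, Σx² = 186
Sxx = Σx² − (Σx)²/n = 186 − 156.8 = 29.2
Sxy = Σxy − (Σx)(Σy)/n = 1425.21 − 1294.664 = 130.546
b = Sxy/Sxx = 130.546/29.2 = 4.470753

4.471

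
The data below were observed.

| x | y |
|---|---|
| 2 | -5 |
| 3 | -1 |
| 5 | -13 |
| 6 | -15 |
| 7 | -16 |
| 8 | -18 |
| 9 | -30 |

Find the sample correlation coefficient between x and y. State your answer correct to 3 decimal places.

-0.929

n = 7, Σx = 40, Σy = -98, Σxy = -694, Σx² = 268, Σy² = 1900
Sxx = Σx² − (Σx)²/n = 268 − 228.571429 = 39.428571
Sxy = Σxy − (Σx)(Σy)/n = -694 − (-560) = -134
Syy = Σy² − (Σy)²/n = 1900 − 1372 = 528
r = Sxy/√(Sxx·Syy) = -134/√(20818.285714) = -134/144.285431 = -0.928715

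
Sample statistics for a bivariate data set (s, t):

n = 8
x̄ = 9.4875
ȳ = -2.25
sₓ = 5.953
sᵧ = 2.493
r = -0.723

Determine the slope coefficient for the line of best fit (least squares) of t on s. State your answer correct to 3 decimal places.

-0.303

b = r · sᵧ/sₓ = -0.723 · 2.493/5.953 = -0.302778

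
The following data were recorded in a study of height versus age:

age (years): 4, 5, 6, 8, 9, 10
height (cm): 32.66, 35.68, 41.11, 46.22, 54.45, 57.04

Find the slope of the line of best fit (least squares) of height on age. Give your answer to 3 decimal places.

4.135

n = 6, Σx = 42, Σy = 267.16, Σxy = 1985.91, Σx² = 322
Sxx = Σx² − (Σx)²/n = 322 − 294 = 28
Sxy = Σxy − (Σx)(Σy)/n = 1985.91 − 1870.12 = 115.79
b = Sxy/Sxx = 115.79/28 = 4.135357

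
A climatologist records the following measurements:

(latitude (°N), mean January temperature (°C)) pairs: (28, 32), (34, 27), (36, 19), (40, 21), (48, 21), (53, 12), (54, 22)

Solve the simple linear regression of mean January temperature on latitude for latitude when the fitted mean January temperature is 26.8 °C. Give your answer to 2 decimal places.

n = 7, Σx = 293, Σy = 154, Σxy = 6170, Σx² = 12865
Sxx = Σx² − (Σx)²/n = 12865 − 12264.142857 = 600.857143
Sxy = Σxy − (Σx)(Σy)/n = 6170 − 6446 = -276
b = Sxy/Sxx = -276/600.857143 = -0.459344
a = ȳ − b·x̄ = 22 − (-0.459344)·41.857143 = 41.226819
Set a + b·x = 26.8: x = (26.8 − 41.226819) / (-0.459344) = 31.407453

31.41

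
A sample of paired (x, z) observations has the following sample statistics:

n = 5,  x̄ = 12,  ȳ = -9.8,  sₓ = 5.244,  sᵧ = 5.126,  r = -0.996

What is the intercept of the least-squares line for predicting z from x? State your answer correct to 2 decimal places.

1.88

b = r · sᵧ/sₓ = -0.996 · 5.126/5.244 = -0.973588
a = ȳ − b·x̄ = -9.8 − (-0.973588)·12 = 1.883057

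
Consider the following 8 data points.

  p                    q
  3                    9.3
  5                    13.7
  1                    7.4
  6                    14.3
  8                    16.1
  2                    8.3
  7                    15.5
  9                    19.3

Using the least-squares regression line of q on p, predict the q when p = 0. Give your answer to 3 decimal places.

5.613

n = 8, Σx = 41, Σy = 103.9, Σxy = 617.2, Σx² = 269
Sxx = Σx² − (Σx)²/n = 269 − 210.125 = 58.875
Sxy = Σxy − (Σx)(Σy)/n = 617.2 − 532.4875 = 84.7125
b = Sxy/Sxx = 84.7125/58.875 = 1.438854
a = ȳ − b·x̄ = 12.9875 − 1.438854·5.125 = 5.613376
ŷ(0) = a + b·0 = 5.613376 + 1.438854·0 = 5.613376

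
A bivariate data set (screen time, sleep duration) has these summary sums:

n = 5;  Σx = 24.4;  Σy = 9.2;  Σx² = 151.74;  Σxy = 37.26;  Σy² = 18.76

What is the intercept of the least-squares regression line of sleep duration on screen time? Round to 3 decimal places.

2.981

Sxx = Σx² − (Σx)²/n = 151.74 − 119.072 = 32.668
Sxy = Σxy − (Σx)(Σy)/n = 37.26 − 44.896 = -7.636
b = Sxy/Sxx = -7.636/32.668 = -0.233746
a = ȳ − b·x̄ = 1.84 − (-0.233746)·4.88 = 2.980678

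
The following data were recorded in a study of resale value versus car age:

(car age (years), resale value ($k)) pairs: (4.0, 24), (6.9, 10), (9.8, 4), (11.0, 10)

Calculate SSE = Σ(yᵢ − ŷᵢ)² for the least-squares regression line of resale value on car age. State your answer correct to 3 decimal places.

n = 4, Σx = 31.7, Σy = 48, Σxy = 314.2, Σx² = 280.65, Σy² = 792
Sxx = Σx² − (Σx)²/n = 280.65 − 251.2225 = 29.4275
Sxy = Σxy − (Σx)(Σy)/n = 314.2 − 380.4 = -66.2
Syy = Σy² − (Σy)²/n = 792 − 576 = 216
b = Sxy/Sxx = -66.2/29.4275 = -2.249596
SSE = Syy − b·Sxy = 216 − (-2.249596)·(-66.2) = 67.076714

67.077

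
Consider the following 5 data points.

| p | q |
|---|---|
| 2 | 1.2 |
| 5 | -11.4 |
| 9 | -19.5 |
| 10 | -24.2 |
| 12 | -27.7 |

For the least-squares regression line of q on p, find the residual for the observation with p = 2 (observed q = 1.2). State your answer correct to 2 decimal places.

n = 5, Σx = 38, Σy = -81.6, Σxy = -804.5, Σx² = 354
Sxx = Σx² − (Σx)²/n = 354 − 288.8 = 65.2
Sxy = Σxy − (Σx)(Σy)/n = -804.5 − (-620.16) = -184.34
b = Sxy/Sxx = -184.34/65.2 = -2.827301
a = ȳ − b·x̄ = -16.32 − (-2.827301)·7.6 = 5.167485
ŷ(2) = 5.167485 + (-2.827301)·2 = -0.487117
residual = y − ŷ = 1.2 − (-0.487117) = 1.687117

1.69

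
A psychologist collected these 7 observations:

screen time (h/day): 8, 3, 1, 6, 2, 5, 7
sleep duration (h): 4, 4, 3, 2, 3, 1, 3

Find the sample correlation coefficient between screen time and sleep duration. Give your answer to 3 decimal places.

n = 7, Σx = 32, Σy = 20, Σxy = 91, Σx² = 188, Σy² = 64
Sxx = Σx² − (Σx)²/n = 188 − 146.285714 = 41.714286
Sxy = Σxy − (Σx)(Σy)/n = 91 − 91.428571 = -0.428571
Syy = Σy² − (Σy)²/n = 64 − 57.142857 = 6.857143
r = Sxy/√(Sxx·Syy) = -0.428571/√(286.040816) = -0.428571/16.912741 = -0.025340

-0.025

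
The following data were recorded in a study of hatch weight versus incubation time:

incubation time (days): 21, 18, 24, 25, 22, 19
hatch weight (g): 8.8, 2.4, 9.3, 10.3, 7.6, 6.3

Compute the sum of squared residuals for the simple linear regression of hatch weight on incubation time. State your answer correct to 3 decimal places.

8.383

n = 6, Σx = 129, Σy = 44.7, Σxy = 995.6, Σx² = 2811, Σy² = 373.23
Sxx = Σx² − (Σx)²/n = 2811 − 2773.5 = 37.5
Sxy = Σxy − (Σx)(Σy)/n = 995.6 − 961.05 = 34.55
Syy = Σy² − (Σy)²/n = 373.23 − 333.015 = 40.215
b = Sxy/Sxx = 34.55/37.5 = 0.921333
SSE = Syy − b·Sxy = 40.215 − 0.921333·34.55 = 8.382933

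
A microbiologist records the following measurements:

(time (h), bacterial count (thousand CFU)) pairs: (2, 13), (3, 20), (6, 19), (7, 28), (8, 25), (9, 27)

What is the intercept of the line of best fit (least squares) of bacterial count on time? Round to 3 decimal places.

n = 6, Σx = 35, Σy = 132, Σxy = 839, Σx² = 243
Sxx = Σx² − (Σx)²/n = 243 − 204.166667 = 38.833333
Sxy = Σxy − (Σx)(Σy)/n = 839 − 770 = 69
b = Sxy/Sxx = 69/38.833333 = 1.776824
a = ȳ − b·x̄ = 22 − 1.776824·5.833333 = 11.635193

11.635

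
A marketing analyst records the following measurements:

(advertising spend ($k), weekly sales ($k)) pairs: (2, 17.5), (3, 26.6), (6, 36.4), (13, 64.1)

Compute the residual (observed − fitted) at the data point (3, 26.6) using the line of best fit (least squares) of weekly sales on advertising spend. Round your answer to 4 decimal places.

n = 4, Σx = 24, Σy = 144.6, Σxy = 1166.5, Σx² = 218
Sxx = Σx² − (Σx)²/n = 218 − 144 = 74
Sxy = Σxy − (Σx)(Σy)/n = 1166.5 − 867.6 = 298.9
b = Sxy/Sxx = 298.9/74 = 4.039189
a = ȳ − b·x̄ = 36.15 − 4.039189·6 = 11.914865
ŷ(3) = 11.914865 + 4.039189·3 = 24.032432
residual = y − ŷ = 26.6 − 24.032432 = 2.567568

2.5676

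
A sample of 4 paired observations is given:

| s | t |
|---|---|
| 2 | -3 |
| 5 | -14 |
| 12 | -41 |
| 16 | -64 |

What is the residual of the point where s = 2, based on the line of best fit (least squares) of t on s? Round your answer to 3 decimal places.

-1.342

n = 4, Σx = 35, Σy = -122, Σxy = -1592, Σx² = 429
Sxx = Σx² − (Σx)²/n = 429 − 306.25 = 122.75
Sxy = Σxy − (Σx)(Σy)/n = -1592 − (-1067.5) = -524.5
b = Sxy/Sxx = -524.5/122.75 = -4.272912
a = ȳ − b·x̄ = -30.5 − (-4.272912)·8.75 = 6.887984
ŷ(2) = 6.887984 + (-4.272912)·2 = -1.657841
residual = y − ŷ = -3 − (-1.657841) = -1.342159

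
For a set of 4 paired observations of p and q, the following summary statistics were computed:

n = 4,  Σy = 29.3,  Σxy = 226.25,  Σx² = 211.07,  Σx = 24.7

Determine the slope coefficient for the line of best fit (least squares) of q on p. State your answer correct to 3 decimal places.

Sxx = Σx² − (Σx)²/n = 211.07 − 152.5225 = 58.5475
Sxy = Σxy − (Σx)(Σy)/n = 226.25 − 180.9275 = 45.3225
b = Sxy/Sxx = 45.3225/58.5475 = 0.774115

0.774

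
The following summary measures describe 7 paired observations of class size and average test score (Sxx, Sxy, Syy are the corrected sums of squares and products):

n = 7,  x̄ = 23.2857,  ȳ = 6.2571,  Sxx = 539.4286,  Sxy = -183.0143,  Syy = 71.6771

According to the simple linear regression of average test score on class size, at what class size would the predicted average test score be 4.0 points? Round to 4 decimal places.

29.9384

b = Sxy/Sxx = -183.0143/539.4286 = -0.339274
a = ȳ − b·x̄ = 6.2571 − (-0.339274)·23.2857 = 14.157341
Set a + b·x = 4.0: x = (4.0 − 14.157341) / (-0.339274) = 29.938428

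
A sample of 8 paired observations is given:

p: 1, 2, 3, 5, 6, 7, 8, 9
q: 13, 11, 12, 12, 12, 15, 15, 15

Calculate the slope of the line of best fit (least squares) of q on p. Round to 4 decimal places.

n = 8, Σx = 41, Σy = 105, Σxy = 563, Σx² = 269
Sxx = Σx² − (Σx)²/n = 269 − 210.125 = 58.875
Sxy = Σxy − (Σx)(Σy)/n = 563 − 538.125 = 24.875
b = Sxy/Sxx = 24.875/58.875 = 0.422505

0.4225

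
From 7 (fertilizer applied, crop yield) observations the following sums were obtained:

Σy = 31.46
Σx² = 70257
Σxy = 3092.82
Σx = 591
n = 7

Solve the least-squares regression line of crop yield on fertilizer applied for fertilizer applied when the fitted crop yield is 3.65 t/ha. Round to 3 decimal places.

Sxx = Σx² − (Σx)²/n = 70257 − 49897.285714 = 20359.714286
Sxy = Σxy − (Σx)(Σy)/n = 3092.82 − 2656.122857 = 436.697143
b = Sxy/Sxx = 436.697143/20359.714286 = 0.021449
a = ȳ − b·x̄ = 4.494286 − 0.021449·84.428571 = 2.683371
Set a + b·x = 3.65: x = (3.65 − 2.683371) / 0.021449 = 45.066244

45.066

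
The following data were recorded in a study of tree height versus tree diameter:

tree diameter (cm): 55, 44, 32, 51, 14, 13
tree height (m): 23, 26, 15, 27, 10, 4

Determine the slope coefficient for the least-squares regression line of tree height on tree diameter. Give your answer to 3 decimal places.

0.479

n = 6, Σx = 209, Σy = 105, Σxy = 4458, Σx² = 8951
Sxx = Σx² − (Σx)²/n = 8951 − 7280.166667 = 1670.833333
Sxy = Σxy − (Σx)(Σy)/n = 4458 − 3657.5 = 800.5
b = Sxy/Sxx = 800.5/1670.833333 = 0.479102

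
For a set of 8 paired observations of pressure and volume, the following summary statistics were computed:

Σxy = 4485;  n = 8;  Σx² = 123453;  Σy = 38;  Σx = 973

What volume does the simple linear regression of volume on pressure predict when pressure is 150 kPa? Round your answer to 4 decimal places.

Sxx = Σx² − (Σx)²/n = 123453 − 118341.125 = 5111.875
Sxy = Σxy − (Σx)(Σy)/n = 4485 − 4621.75 = -136.75
b = Sxy/Sxx = -136.75/5111.875 = -0.026751
a = ȳ − b·x̄ = 4.75 − (-0.026751)·121.625 = 8.003643
ŷ(150) = a + b·150 = 8.003643 + (-0.026751)·150 = 3.990928

3.9909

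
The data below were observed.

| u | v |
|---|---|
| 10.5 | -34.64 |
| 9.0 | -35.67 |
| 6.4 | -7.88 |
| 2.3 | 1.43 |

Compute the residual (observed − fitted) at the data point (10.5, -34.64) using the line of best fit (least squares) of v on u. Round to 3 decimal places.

1.558

n = 4, Σx = 28.2, Σy = -76.76, Σxy = -731.893, Σx² = 237.5
Sxx = Σx² − (Σx)²/n = 237.5 − 198.81 = 38.69
Sxy = Σxy − (Σx)(Σy)/n = -731.893 − (-541.158) = -190.735
b = Sxy/Sxx = -190.735/38.69 = -4.929827
a = ȳ − b·x̄ = -19.19 − (-4.929827)·7.05 = 15.565279
ŷ(10.5) = 15.565279 + (-4.929827)·10.5 = -36.197903
residual = y − ŷ = -34.64 − (-36.197903) = 1.557903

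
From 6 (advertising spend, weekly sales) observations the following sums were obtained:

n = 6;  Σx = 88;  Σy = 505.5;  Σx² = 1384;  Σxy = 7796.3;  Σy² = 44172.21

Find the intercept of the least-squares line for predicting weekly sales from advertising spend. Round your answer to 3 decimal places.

Sxx = Σx² − (Σx)²/n = 1384 − 1290.666667 = 93.333333
Sxy = Σxy − (Σx)(Σy)/n = 7796.3 − 7414 = 382.3
b = Sxy/Sxx = 382.3/93.333333 = 4.096071
a = ȳ − b·x̄ = 84.25 − 4.096071·14.666667 = 24.174286

24.174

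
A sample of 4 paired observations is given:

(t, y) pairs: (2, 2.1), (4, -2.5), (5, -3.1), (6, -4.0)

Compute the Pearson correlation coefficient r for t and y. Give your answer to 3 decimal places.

-0.963

n = 4, Σx = 17, Σy = -7.5, Σxy = -45.3, Σx² = 81, Σy² = 36.27
Sxx = Σx² − (Σx)²/n = 81 − 72.25 = 8.75
Sxy = Σxy − (Σx)(Σy)/n = -45.3 − (-31.875) = -13.425
Syy = Σy² − (Σy)²/n = 36.27 − 14.0625 = 22.2075
r = Sxy/√(Sxx·Syy) = -13.425/√(194.315625) = -13.425/13.939714 = -0.963076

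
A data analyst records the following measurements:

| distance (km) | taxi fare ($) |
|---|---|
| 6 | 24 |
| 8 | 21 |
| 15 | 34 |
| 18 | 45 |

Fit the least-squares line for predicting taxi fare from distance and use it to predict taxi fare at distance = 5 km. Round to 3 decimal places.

18.791

n = 4, Σx = 47, Σy = 124, Σxy = 1632, Σx² = 649
Sxx = Σx² − (Σx)²/n = 649 − 552.25 = 96.75
Sxy = Σxy − (Σx)(Σy)/n = 1632 − 1457 = 175
b = Sxy/Sxx = 175/96.75 = 1.808786
a = ȳ − b·x̄ = 31 − 1.808786·11.75 = 9.746770
ŷ(5) = a + b·5 = 9.746770 + 1.808786·5 = 18.790698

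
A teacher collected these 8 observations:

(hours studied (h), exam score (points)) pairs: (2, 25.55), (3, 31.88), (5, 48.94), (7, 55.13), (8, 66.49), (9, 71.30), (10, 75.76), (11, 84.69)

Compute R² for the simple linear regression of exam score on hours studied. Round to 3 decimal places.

n = 8, Σx = 55, Σy = 459.74, Σxy = 3640.16, Σx² = 453, Σy² = 29520.1612
Sxx = Σx² − (Σx)²/n = 453 − 378.125 = 74.875
Sxy = Σxy − (Σx)(Σy)/n = 3640.16 − 3160.7125 = 479.4475
Syy = Σy² − (Σy)²/n = 29520.1612 − 26420.10845 = 3100.05275
R² = Sxy²/(Sxx·Syy) = (479.4475)²/(74.875·3100.05275) = 0.990321

0.990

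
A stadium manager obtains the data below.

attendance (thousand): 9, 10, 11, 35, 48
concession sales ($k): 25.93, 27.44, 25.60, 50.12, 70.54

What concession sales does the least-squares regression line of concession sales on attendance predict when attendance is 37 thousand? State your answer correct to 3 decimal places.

55.912

n = 5, Σx = 113, Σy = 199.63, Σxy = 5929.49, Σx² = 3831
Sxx = Σx² − (Σx)²/n = 3831 − 2553.8 = 1277.2
Sxy = Σxy − (Σx)(Σy)/n = 5929.49 − 4511.638 = 1417.852
b = Sxy/Sxx = 1417.852/1277.2 = 1.110125
a = ȳ − b·x̄ = 39.926 − 1.110125·22.6 = 14.837169
ŷ(37) = a + b·37 = 14.837169 + 1.110125·37 = 55.911804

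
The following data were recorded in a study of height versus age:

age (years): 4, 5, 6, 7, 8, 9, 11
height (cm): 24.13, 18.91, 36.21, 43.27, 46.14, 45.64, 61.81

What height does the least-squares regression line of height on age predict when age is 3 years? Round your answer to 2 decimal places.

n = 7, Σx = 50, Σy = 276.11, Σxy = 2171.01, Σx² = 392
Sxx = Σx² − (Σx)²/n = 392 − 357.142857 = 34.857143
Sxy = Σxy − (Σx)(Σy)/n = 2171.01 − 1972.214286 = 198.795714
b = Sxy/Sxx = 198.795714/34.857143 = 5.703156
a = ȳ − b·x̄ = 39.444286 − 5.703156·7.142857 = -1.292541
ŷ(3) = a + b·3 = -1.292541 + 5.703156·3 = 15.816926

15.82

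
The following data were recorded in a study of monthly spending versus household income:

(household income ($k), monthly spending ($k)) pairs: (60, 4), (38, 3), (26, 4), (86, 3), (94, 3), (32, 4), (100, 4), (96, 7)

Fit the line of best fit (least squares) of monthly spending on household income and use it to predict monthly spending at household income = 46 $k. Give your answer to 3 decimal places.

n = 8, Σx = 532, Σy = 32, Σxy = 2198, Σx² = 42192
Sxx = Σx² − (Σx)²/n = 42192 − 35378 = 6814
Sxy = Σxy − (Σx)(Σy)/n = 2198 − 2128 = 70
b = Sxy/Sxx = 70/6814 = 0.010273
a = ȳ − b·x̄ = 4 − 0.010273·66.5 = 3.316848
ŷ(46) = a + b·46 = 3.316848 + 0.010273·46 = 3.789404

3.789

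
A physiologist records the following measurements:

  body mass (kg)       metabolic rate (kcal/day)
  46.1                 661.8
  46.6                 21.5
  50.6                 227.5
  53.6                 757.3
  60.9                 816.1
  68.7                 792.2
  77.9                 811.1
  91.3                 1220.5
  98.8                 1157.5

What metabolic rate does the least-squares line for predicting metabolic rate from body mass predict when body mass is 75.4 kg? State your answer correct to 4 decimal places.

n = 9, Σx = 594.5, Σy = 6465.5, Σxy = 476715.63, Σx² = 42324.13
Sxx = Σx² − (Σx)²/n = 42324.13 − 39270.027778 = 3054.102222
Sxy = Σxy − (Σx)(Σy)/n = 476715.63 − 427082.194444 = 49633.435556
b = Sxy/Sxx = 49633.435556/3054.102222 = 16.251400
a = ȳ − b·x̄ = 718.388889 − 16.251400·66.055556 = -355.106339
ŷ(75.4) = a + b·75.4 = -355.106339 + 16.251400·75.4 = 870.249189

870.2492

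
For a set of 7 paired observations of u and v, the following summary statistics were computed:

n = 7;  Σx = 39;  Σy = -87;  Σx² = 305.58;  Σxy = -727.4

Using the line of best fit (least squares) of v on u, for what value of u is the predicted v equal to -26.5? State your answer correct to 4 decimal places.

Sxx = Σx² − (Σx)²/n = 305.58 − 217.285714 = 88.294286
Sxy = Σxy − (Σx)(Σy)/n = -727.4 − (-484.714286) = -242.685714
b = Sxy/Sxx = -242.685714/88.294286 = -2.748600
a = ȳ − b·x̄ = -12.428571 − (-2.748600)·5.571429 = 2.885060
Set a + b·x = -26.5: x = (-26.5 − 2.885060) / (-2.748600) = 10.690917

10.6909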